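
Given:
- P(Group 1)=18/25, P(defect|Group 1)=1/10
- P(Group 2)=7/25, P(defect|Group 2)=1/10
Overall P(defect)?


P(B) = Σ P(B|Aᵢ)×P(Aᵢ)
  1/10×18/25 = 9/125
  1/10×7/25 = 7/250
Sum = 1/10

P(defect) = 1/10 ≈ 10.00%


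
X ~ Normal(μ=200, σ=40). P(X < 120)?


z = (120-200)/40 = -2.0
P(Z < -2.0) = 0.0228

P(X < 120) ≈ 0.0228


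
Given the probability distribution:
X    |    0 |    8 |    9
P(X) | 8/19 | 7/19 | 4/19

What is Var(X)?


E[X] = 92/19
E[X²] = 772/19
Var(X) = E[X²] - (E[X])² = 772/19 - 8464/361 = 6204/361

Var(X) = 6204/361 ≈ 17.1856


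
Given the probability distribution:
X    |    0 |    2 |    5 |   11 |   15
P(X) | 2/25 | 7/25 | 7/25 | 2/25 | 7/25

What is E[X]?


E[X] = Σ x·P(X=x)
= (0)×(2/25) + (2)×(7/25) + (5)×(7/25) + (11)×(2/25) + (15)×(7/25)
= 176/25

E[X] = 176/25


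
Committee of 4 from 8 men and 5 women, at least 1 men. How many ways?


Count by #men:
  1M,3W: C(8,1)×C(5,3)=80
  2M,2W: C(8,2)×C(5,2)=280
  3M,1W: C(8,3)×C(5,1)=280
  4M,0W: C(8,4)×C(5,0)=70
Total = 710

710


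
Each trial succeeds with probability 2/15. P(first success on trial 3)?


Geometric: P(X=3) = (1-p)^(k-1)×p = (13/15)^2×2/15 = 338/3375

P(X=3) = 338/3375 ≈ 10.01%


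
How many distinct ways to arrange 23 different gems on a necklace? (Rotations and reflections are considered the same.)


Free circular arrangements: rotations and reflections both identified.
(n-1)!/2 = 22!/2 = 1124000727777607680000/2 = 562000363888803840000

562000363888803840000


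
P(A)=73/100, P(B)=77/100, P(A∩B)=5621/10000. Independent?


P(A)×P(B) = 5621/10000
P(A∩B) = 5621/10000
Equal ✓ → Independent

Yes, independent


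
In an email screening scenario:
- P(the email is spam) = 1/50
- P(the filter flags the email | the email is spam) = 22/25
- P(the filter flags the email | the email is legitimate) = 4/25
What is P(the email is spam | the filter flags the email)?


Using Bayes' theorem:
P(A|B) = P(B|A)·P(A) / P(B)

P(the filter flags the email) = 22/25 × 1/50 + 4/25 × 49/50
= 11/625 + 98/625 = 109/625

P(the email is spam|the filter flags the email) = (11/625) / (109/625) = 11/109

P(the email is spam|the filter flags the email) = 11/109 ≈ 10.09%


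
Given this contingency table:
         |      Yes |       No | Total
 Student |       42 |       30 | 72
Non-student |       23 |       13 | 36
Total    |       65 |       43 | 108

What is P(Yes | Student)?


P(Yes | Student) = 42/(42+30) = 42/72 = 7/12

P(Yes|Student) = 7/12 ≈ 58.33%


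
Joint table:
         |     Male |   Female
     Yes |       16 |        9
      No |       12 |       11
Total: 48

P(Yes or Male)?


P(Yes∨Male) = P(Yes) + P(Male) - P(Yes∧Male)
= (25 + 28 - 16)/48 = 37/48

P = 37/48 ≈ 77.08%


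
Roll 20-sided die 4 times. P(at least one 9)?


P(no 9)^4 = (19/20)^4 = 130321/160000
P(≥1) = 1 - 130321/160000 = 29679/160000

P = 29679/160000 ≈ 18.55%


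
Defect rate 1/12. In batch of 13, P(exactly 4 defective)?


Binomial: P(X=4) = C(13,4)×p^4×(1-p)^9
= 715 × 1/20736 × 2357947691/5159780352 = 1685932599065/106993205379072

P(X=4) = 1685932599065/106993205379072 ≈ 1.58%


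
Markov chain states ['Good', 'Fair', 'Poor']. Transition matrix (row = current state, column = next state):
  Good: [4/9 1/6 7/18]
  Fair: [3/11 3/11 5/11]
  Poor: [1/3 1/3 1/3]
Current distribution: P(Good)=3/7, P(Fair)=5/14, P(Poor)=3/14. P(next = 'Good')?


P(next=Good) = Σᵢ P(now=i)×P(i→Good)
= 3/7×4/9 + 5/14×3/11 + 3/14×1/3
= 4/21 + 15/154 + 1/14 = 83/231

P = 83/231 ≈ 0.3593


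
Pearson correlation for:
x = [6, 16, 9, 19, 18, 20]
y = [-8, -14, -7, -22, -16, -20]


n=6, Σx=88, Σy=-87, Σxy=-1441, Σx²=1458, Σy²=1449
r = (6×(-1441) - 88×(-87))/√((6×1458 - 88²)(6×1449 - (-87)²))
= -990/√(1004×1125) = -990/√1129500 ≈ -990/1062.7794 ≈ -0.9315

r ≈ -0.9315


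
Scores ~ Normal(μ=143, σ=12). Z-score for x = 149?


z = (x - μ)/σ = (149 - 143)/12 = 0.5

z = 0.5


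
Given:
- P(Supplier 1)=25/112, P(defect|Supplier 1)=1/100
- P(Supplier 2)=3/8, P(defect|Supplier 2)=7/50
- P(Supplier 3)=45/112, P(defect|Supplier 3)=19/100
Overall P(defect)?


P(B) = Σ P(B|Aᵢ)×P(Aᵢ)
  1/100×25/112 = 1/448
  7/50×3/8 = 21/400
  19/100×45/112 = 171/2240
Sum = 367/2800

P(defect) = 367/2800 ≈ 13.11%


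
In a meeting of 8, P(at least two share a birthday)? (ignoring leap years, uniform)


P(all different) = Π(365-i)/365 for i=0..7
= 0.925665
P(match) = 1 - 0.925665 = 0.074335

P ≈ 0.0743 ≈ 7.43%


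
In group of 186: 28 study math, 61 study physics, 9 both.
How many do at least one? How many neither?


|A∪B| = 28+61-9 = 80
Neither = 186-80 = 106

At least one: 80; Neither: 106


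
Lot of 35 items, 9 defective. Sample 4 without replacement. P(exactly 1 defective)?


Hypergeometric: C(9,1)×C(26,3)/C(35,4)
= 9×2600/52360 = 585/1309

P(X=1) = 585/1309 ≈ 44.69%


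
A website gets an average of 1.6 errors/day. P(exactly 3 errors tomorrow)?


Poisson(λ=1.6): P(X=3) = e^(-λ)×λ^k/k!
= e^(-1.6) × 1.6^3 / 3!
≈ 0.201896518 × 4.096 / 6 ≈ 0.137828

P(X=3) ≈ 0.137828 ≈ 13.78%


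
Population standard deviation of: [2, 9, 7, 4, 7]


Mean = 29/5
  (2-29/5)²=361/25
  (9-29/5)²=256/25
  (7-29/5)²=36/25
  (4-29/5)²=81/25
  (7-29/5)²=36/25
Σ(x-μ)² = 154/5
σ² = (154/5)/5 = 154/25

σ = √(154/25) ≈ 2.4819


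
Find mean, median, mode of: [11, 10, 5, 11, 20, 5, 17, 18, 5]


Sorted: [5, 5, 5, 10, 11, 11, 17, 18, 20]
Mean = 102/9 = 34/3
Median = 11
Freq: {11: 2, 10: 1, 5: 3, 20: 1, 17: 1, 18: 1}
Mode: [5]

Mean=34/3, Median=11, Mode=5


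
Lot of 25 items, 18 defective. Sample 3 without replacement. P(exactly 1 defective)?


Hypergeometric: C(18,1)×C(7,2)/C(25,3)
= 18×21/2300 = 189/1150

P(X=1) = 189/1150 ≈ 16.43%


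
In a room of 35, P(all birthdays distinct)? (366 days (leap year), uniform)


P(all different) = Π(366-i)/366 for i=0..34
= (366/366)×(365/366)×...×(332/366)
= 0.186502

P ≈ 0.1865 ≈ 18.65%


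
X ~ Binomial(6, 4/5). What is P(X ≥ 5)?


P(X ≥ 5) = Σ P(X=i) for i=5..6
P(X=5) = 6144/15625
P(X=6) = 4096/15625
Sum = 2048/3125

P(X ≥ 5) = 2048/3125 ≈ 65.54%


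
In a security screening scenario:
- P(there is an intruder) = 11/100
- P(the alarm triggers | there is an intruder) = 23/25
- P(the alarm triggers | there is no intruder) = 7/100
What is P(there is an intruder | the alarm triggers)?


Using Bayes' theorem:
P(A|B) = P(B|A)·P(A) / P(B)

P(the alarm triggers) = 23/25 × 11/100 + 7/100 × 89/100
= 253/2500 + 623/10000 = 327/2000

P(there is an intruder|the alarm triggers) = (253/2500) / (327/2000) = 1012/1635

P(there is an intruder|the alarm triggers) = 1012/1635 ≈ 61.90%


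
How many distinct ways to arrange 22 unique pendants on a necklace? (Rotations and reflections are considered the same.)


Free circular arrangements: rotations and reflections both identified.
(n-1)!/2 = 21!/2 = 51090942171709440000/2 = 25545471085854720000

25545471085854720000


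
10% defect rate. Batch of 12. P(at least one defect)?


P(all good) = (9/10)^12 = 282429536481/1000000000000
P(≥1 defect) = 717570463519/1000000000000

P = 717570463519/1000000000000 ≈ 71.76%


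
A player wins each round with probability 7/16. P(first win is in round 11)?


Geometric: P(X=11) = (1-p)^(k-1)×p = (9/16)^10×7/16 = 24407490807/17592186044416

P(X=11) = 24407490807/17592186044416 ≈ 0.14%


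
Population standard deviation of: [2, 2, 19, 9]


Mean = 32/4 = 8
  (2-8)²=36
  (2-8)²=36
  (19-8)²=121
  (9-8)²=1
Σ(x-μ)² = 194
σ² = 194/4 = 97/2

σ = √(97/2) ≈ 6.9642


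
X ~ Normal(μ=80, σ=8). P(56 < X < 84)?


z₁=(56-80)/8=-3.0, z₂=(84-80)/8=0.5
P = Φ(0.5) - Φ(-3.0) = 0.691462 - 0.001350 = 0.690112 ≈ 0.6901

P(56 < X < 84) ≈ 0.6901


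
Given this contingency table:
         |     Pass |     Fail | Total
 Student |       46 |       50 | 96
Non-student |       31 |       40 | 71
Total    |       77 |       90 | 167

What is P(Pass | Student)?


P(Pass | Student) = 46/(46+50) = 46/96 = 23/48

P(Pass|Student) = 23/48 ≈ 47.92%


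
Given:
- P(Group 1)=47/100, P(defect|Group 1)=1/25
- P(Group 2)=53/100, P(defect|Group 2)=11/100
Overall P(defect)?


P(B) = Σ P(B|Aᵢ)×P(Aᵢ)
  1/25×47/100 = 47/2500
  11/100×53/100 = 583/10000
Sum = 771/10000

P(defect) = 771/10000 ≈ 7.71%


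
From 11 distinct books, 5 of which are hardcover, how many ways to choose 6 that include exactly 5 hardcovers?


Choose 5 of the 5 hardcovers and 1 of the other 6 books:
C(5,5)×C(6,1) = 1×6 = 6

6


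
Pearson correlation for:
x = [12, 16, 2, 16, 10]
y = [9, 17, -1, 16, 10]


n=5, Σx=56, Σy=51, Σxy=734, Σx²=760, Σy²=727
r = (5×734 - 56×51)/√((5×760 - 56²)(5×727 - 51²))
= 814/√(664×1034) = 814/√686576 ≈ 814/828.5988 ≈ 0.9824

r ≈ 0.9824


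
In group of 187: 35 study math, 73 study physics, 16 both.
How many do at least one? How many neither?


|A∪B| = 35+73-16 = 92
Neither = 187-92 = 95

At least one: 92; Neither: 95


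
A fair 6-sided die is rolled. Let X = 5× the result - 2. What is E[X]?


E[die] = (1+6)/2 = 7/2
E[X] = 5×7/2 - 2 = 31/2

E[X] = 31/2


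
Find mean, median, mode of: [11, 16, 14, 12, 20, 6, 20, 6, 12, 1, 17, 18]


Sorted: [1, 6, 6, 11, 12, 12, 14, 16, 17, 18, 20, 20]
Mean = 153/12 = 51/4
Median = 13
Freq: {11: 1, 16: 1, 14: 1, 12: 2, 20: 2, 6: 2, 1: 1, 17: 1, 18: 1}
Mode: [6, 12, 20]

Mean=51/4, Median=13, Mode=[6, 12, 20]


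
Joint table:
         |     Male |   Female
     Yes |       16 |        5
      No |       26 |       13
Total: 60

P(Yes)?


P(Yes) = (16+5)/60 = 21/60 = 7/20

P(Yes) = 7/20 ≈ 35.00%


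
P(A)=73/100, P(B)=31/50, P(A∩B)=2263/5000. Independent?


P(A)×P(B) = 2263/5000
P(A∩B) = 2263/5000
Equal ✓ → Independent

Yes, independent


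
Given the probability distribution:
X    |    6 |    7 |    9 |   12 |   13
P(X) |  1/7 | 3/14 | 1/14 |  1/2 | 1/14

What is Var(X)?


E[X] = 139/14
E[X²] = 211/2
Var(X) = E[X²] - (E[X])² = 211/2 - 19321/196 = 1357/196

Var(X) = 1357/196 ≈ 6.9235


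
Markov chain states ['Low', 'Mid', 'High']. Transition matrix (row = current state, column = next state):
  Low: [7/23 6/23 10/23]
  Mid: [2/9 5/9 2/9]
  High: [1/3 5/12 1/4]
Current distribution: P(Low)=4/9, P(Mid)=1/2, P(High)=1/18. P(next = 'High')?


P(next=High) = Σᵢ P(now=i)×P(i→High)
= 4/9×10/23 + 1/2×2/9 + 1/18×1/4
= 40/207 + 1/9 + 1/72 = 527/1656

P = 527/1656 ≈ 0.3182


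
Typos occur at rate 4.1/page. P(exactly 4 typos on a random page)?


Poisson(λ=4.1): P(X=4) = e^(-λ)×λ^k/k!
= e^(-4.1) × 4.1^4 / 4!
≈ 0.0165726754 × 282.5761 / 24 ≈ 0.195127

P(X=4) ≈ 0.195127 ≈ 19.51%


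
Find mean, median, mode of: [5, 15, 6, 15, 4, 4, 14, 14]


Sorted: [4, 4, 5, 6, 14, 14, 15, 15]
Mean = 77/8
Median = 10
Freq: {5: 1, 15: 2, 6: 1, 4: 2, 14: 2}
Mode: [4, 14, 15]

Mean=77/8, Median=10, Mode=[4, 14, 15]


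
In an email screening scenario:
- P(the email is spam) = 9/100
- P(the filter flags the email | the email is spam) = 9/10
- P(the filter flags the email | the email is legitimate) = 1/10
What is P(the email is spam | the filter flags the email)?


Using Bayes' theorem:
P(A|B) = P(B|A)·P(A) / P(B)

P(the filter flags the email) = 9/10 × 9/100 + 1/10 × 91/100
= 81/1000 + 91/1000 = 43/250

P(the email is spam|the filter flags the email) = (81/1000) / (43/250) = 81/172

P(the email is spam|the filter flags the email) = 81/172 ≈ 47.09%


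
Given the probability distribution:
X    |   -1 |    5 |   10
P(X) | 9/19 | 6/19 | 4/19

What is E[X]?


E[X] = Σ x·P(X=x)
= (-1)×(9/19) + (5)×(6/19) + (10)×(4/19)
= 61/19

E[X] = 61/19


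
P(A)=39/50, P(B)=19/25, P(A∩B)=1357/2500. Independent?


P(A)×P(B) = 741/1250
P(A∩B) = 1357/2500
Not equal → NOT independent

No, not independent


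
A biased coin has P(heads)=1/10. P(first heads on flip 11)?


Geometric: P(X=11) = (1-p)^(k-1)×p = (9/10)^10×1/10 = 3486784401/100000000000

P(X=11) = 3486784401/100000000000 ≈ 3.49%


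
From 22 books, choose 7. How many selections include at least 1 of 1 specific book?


Complement: C(22,7) - C(21,7) = 170544 - 116280 = 54264

54264


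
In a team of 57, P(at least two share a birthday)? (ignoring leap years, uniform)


P(all different) = Π(365-i)/365 for i=0..56
= 0.009878
P(match) = 1 - 0.009878 = 0.990122

P ≈ 0.9901 ≈ 99.01%


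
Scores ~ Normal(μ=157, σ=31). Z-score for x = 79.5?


z = (x - μ)/σ = (79.5 - 157)/31 = -2.5

z = -2.5


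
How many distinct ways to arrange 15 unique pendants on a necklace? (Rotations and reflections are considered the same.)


Free circular arrangements: rotations and reflections both identified.
(n-1)!/2 = 14!/2 = 87178291200/2 = 43589145600

43589145600


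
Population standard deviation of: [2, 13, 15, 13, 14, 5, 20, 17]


Mean = 99/8
  (2-99/8)²=6889/64
  (13-99/8)²=25/64
  (15-99/8)²=441/64
  (13-99/8)²=25/64
  (14-99/8)²=169/64
  (5-99/8)²=3481/64
  (20-99/8)²=3721/64
  (17-99/8)²=1369/64
Σ(x-μ)² = 2015/8
σ² = (2015/8)/8 = 2015/64

σ = √(2015/64) ≈ 5.6111


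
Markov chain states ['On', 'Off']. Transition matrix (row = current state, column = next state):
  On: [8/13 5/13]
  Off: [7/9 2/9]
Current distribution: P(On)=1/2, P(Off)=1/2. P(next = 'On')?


P(next=On) = Σᵢ P(now=i)×P(i→On)
= 1/2×8/13 + 1/2×7/9
= 4/13 + 7/18 = 163/234

P = 163/234 ≈ 0.6966


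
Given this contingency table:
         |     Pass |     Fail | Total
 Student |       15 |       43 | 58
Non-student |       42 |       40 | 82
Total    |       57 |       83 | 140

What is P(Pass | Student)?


P(Pass | Student) = 15/(15+43) = 15/58

P(Pass|Student) = 15/58 ≈ 25.86%


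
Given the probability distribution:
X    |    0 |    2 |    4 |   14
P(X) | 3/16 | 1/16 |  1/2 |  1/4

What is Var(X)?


E[X] = 45/8
E[X²] = 229/4
Var(X) = E[X²] - (E[X])² = 229/4 - 2025/64 = 1639/64

Var(X) = 1639/64 ≈ 25.6094


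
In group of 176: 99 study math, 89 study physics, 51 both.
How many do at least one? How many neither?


|A∪B| = 99+89-51 = 137
Neither = 176-137 = 39

At least one: 137; Neither: 39


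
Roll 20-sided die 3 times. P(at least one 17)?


P(no 17)^3 = (19/20)^3 = 6859/8000
P(≥1) = 1 - 6859/8000 = 1141/8000

P = 1141/8000 ≈ 14.26%


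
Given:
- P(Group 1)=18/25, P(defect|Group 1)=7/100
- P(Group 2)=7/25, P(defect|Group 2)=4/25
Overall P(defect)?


P(B) = Σ P(B|Aᵢ)×P(Aᵢ)
  7/100×18/25 = 63/1250
  4/25×7/25 = 28/625
Sum = 119/1250

P(defect) = 119/1250 ≈ 9.52%


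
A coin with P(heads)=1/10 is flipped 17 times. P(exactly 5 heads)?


Binomial: P(X=5) = C(17,5)×p^5×(1-p)^12
= 6188 × 1/100000 × 282429536481/1000000000000 = 436918492936107/25000000000000000

P(X=5) = 436918492936107/25000000000000000 ≈ 1.75%


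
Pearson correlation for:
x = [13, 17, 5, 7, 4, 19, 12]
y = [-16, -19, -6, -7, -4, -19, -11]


n=7, Σx=77, Σy=-82, Σxy=-1119, Σx²=1053, Σy²=1200
r = (7×(-1119) - 77×(-82))/√((7×1053 - 77²)(7×1200 - (-82)²))
= -1519/√(1442×1676) = -1519/√2416792 ≈ -1519/1554.6035 ≈ -0.9771

r ≈ -0.9771


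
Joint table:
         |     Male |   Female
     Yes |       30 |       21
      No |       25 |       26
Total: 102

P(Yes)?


P(Yes) = (30+21)/102 = 51/102 = 1/2

P(Yes) = 1/2 ≈ 50.00%


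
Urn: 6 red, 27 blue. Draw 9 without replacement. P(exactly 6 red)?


Hypergeometric: C(6,6)×C(27,3)/C(33,9)
= 1×2925/38567100 = 3/39556

P(X=6) = 3/39556 ≈ 0.01%


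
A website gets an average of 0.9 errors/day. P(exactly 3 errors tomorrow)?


Poisson(λ=0.9): P(X=3) = e^(-λ)×λ^k/k!
= e^(-0.9) × 0.9^3 / 3!
≈ 0.4065696597 × 0.729 / 6 ≈ 0.049398

P(X=3) ≈ 0.049398 ≈ 4.94%


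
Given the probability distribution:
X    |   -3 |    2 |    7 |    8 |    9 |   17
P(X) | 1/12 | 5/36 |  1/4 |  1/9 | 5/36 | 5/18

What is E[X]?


E[X] = Σ x·P(X=x)
= (-3)×(1/12) + (2)×(5/36) + (7)×(1/4) + (8)×(1/9) + (9)×(5/36) + (17)×(5/18)
= 311/36

E[X] = 311/36


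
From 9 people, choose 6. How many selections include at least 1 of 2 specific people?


Complement: C(9,6) - C(7,6) = 84 - 7 = 77

77


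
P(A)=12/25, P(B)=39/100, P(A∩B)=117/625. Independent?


P(A)×P(B) = 117/625
P(A∩B) = 117/625
Equal ✓ → Independent

Yes, independent


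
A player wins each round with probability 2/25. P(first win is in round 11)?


Geometric: P(X=11) = (1-p)^(k-1)×p = (23/25)^10×2/25 = 82853022427298/2384185791015625

P(X=11) = 82853022427298/2384185791015625 ≈ 3.48%


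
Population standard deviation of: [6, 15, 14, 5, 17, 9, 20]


Mean = 86/7
  (6-86/7)²=1936/49
  (15-86/7)²=361/49
  (14-86/7)²=144/49
  (5-86/7)²=2601/49
  (17-86/7)²=1089/49
  (9-86/7)²=529/49
  (20-86/7)²=2916/49
Σ(x-μ)² = 1368/7
σ² = (1368/7)/7 = 1368/49

σ = √(1368/49) ≈ 5.2838


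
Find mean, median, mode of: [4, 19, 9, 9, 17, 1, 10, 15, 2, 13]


Sorted: [1, 2, 4, 9, 9, 10, 13, 15, 17, 19]
Mean = 99/10
Median = 19/2
Freq: {4: 1, 19: 1, 9: 2, 17: 1, 1: 1, 10: 1, 15: 1, 2: 1, 13: 1}
Mode: [9]

Mean=99/10, Median=19/2, Mode=9


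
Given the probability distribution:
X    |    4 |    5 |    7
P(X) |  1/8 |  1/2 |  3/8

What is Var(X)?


E[X] = 45/8
E[X²] = 263/8
Var(X) = E[X²] - (E[X])² = 263/8 - 2025/64 = 79/64

Var(X) = 79/64 ≈ 1.2344


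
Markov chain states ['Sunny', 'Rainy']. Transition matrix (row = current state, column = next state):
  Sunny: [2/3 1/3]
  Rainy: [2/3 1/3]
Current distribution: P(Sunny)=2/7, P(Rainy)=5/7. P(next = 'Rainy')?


P(next=Rainy) = Σᵢ P(now=i)×P(i→Rainy)
= 2/7×1/3 + 5/7×1/3
= 2/21 + 5/21 = 1/3

P = 1/3 ≈ 0.3333


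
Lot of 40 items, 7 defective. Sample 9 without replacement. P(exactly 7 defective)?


Hypergeometric: C(7,7)×C(33,2)/C(40,9)
= 1×528/273438880 = 3/1553630

P(X=7) = 3/1553630 ≈ 0.00%


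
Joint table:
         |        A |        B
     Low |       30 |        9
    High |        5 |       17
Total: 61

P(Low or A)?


P(Low∨A) = P(Low) + P(A) - P(Low∧A)
= (39 + 35 - 30)/61 = 44/61

P = 44/61 ≈ 72.13%


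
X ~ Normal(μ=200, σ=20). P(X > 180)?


z = (180-200)/20 = -1.0
P(X > 180) = 1 - P(Z ≤ -1.0) = 1 - 0.1587 = 0.8413

P(X > 180) ≈ 0.8413


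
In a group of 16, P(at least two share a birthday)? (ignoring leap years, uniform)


P(all different) = Π(365-i)/365 for i=0..15
= 0.716396
P(match) = 1 - 0.716396 = 0.283604

P ≈ 0.2836 ≈ 28.36%


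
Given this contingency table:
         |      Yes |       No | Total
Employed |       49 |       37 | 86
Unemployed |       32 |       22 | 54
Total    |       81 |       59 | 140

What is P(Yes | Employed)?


P(Yes | Employed) = 49/(49+37) = 49/86

P(Yes|Employed) = 49/86 ≈ 56.98%


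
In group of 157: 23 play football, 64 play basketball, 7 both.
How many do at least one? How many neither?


|A∪B| = 23+64-7 = 80
Neither = 157-80 = 77

At least one: 80; Neither: 77


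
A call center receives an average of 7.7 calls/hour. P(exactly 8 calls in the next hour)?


Poisson(λ=7.7): P(X=8) = e^(-λ)×λ^k/k!
= e^(-7.7) × 7.7^8 / 8!
≈ 0.0004528271829 × 12357362.9155 / 40320 ≈ 0.138783

P(X=8) ≈ 0.138783 ≈ 13.88%


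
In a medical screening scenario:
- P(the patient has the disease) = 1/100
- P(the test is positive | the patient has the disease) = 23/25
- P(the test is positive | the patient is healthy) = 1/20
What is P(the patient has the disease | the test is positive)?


Using Bayes' theorem:
P(A|B) = P(B|A)·P(A) / P(B)

P(the test is positive) = 23/25 × 1/100 + 1/20 × 99/100
= 23/2500 + 99/2000 = 587/10000

P(the patient has the disease|the test is positive) = (23/2500) / (587/10000) = 92/587

P(the patient has the disease|the test is positive) = 92/587 ≈ 15.67%


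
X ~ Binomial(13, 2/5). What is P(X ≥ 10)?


P(X ≥ 10) = Σ P(X=i) for i=10..13
P(X=10) = 7907328/1220703125
P(X=11) = 1437696/1220703125
P(X=12) = 159744/1220703125
P(X=13) = 8192/1220703125
Sum = 1902592/244140625

P(X ≥ 10) = 1902592/244140625 ≈ 0.78%


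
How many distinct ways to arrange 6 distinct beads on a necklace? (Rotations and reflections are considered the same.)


Free circular arrangements: rotations and reflections both identified.
(n-1)!/2 = 5!/2 = 120/2 = 60

60


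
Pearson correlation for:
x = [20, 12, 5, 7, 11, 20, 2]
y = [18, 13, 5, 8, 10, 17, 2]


n=7, Σx=77, Σy=73, Σxy=1051, Σx²=1143, Σy²=975
r = (7×1051 - 77×73)/√((7×1143 - 77²)(7×975 - 73²))
= 1736/√(2072×1496) = 1736/√3099712 ≈ 1736/1760.5999 ≈ 0.9860

r ≈ 0.9860


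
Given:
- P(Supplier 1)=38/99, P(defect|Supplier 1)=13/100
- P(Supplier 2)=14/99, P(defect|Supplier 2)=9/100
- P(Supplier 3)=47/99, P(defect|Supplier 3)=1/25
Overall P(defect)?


P(B) = Σ P(B|Aᵢ)×P(Aᵢ)
  13/100×38/99 = 247/4950
  9/100×14/99 = 7/550
  1/25×47/99 = 47/2475
Sum = 202/2475

P(defect) = 202/2475 ≈ 8.16%


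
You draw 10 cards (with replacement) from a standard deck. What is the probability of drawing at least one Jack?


P(not a Jack) = 48/52 = 12/13
P(none in 10 draws) = (12/13)^10 = 61917364224/137858491849
P(≥1 Jack) = 1 - 61917364224/137858491849 = 75941127625/137858491849

P = 75941127625/137858491849 ≈ 55.09%


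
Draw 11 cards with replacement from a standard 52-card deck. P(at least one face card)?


P(not a face card) = 40/52 = 10/13
P(none in 11 draws) = (10/13)^11 = 100000000000/1792160394037
P(≥1 face card) = 1 - 100000000000/1792160394037 = 1692160394037/1792160394037

P = 1692160394037/1792160394037 ≈ 94.42%


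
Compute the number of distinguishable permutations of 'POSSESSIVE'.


Letters: 10, freq: {'P': 1, 'O': 1, 'S': 4, 'E': 2, 'I': 1, 'V': 1}
10!/(1!×1!×4!×2!×1!×1!) = 3628800/48 = 75600

75600


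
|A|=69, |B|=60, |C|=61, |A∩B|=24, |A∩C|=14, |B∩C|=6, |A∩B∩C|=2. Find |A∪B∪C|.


|A∪B∪C| = 69+60+61-24-14-6+2 = 148

|A∪B∪C| = 148


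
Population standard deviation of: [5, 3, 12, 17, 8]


Mean = 45/5 = 9
  (5-9)²=16
  (3-9)²=36
  (12-9)²=9
  (17-9)²=64
  (8-9)²=1
Σ(x-μ)² = 126
σ² = 126/5

σ = √(126/5) ≈ 5.0200


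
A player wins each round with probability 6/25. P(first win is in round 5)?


Geometric: P(X=5) = (1-p)^(k-1)×p = (19/25)^4×6/25 = 781926/9765625

P(X=5) = 781926/9765625 ≈ 8.01%


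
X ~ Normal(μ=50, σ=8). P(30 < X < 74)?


z₁=(30-50)/8=-2.5, z₂=(74-50)/8=3.0
P = Φ(3.0) - Φ(-2.5) = 0.998650 - 0.006210 = 0.992440 ≈ 0.9924

P(30 < X < 74) ≈ 0.9924


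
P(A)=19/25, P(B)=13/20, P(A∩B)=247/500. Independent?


P(A)×P(B) = 247/500
P(A∩B) = 247/500
Equal ✓ → Independent

Yes, independent


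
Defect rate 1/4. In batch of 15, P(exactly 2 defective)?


Binomial: P(X=2) = C(15,2)×p^2×(1-p)^13
= 105 × 1/16 × 1594323/67108864 = 167403915/1073741824

P(X=2) = 167403915/1073741824 ≈ 15.59%


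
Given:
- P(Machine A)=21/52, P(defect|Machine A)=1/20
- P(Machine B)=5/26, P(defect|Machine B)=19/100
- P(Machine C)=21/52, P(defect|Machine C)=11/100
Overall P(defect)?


P(B) = Σ P(B|Aᵢ)×P(Aᵢ)
  1/20×21/52 = 21/1040
  19/100×5/26 = 19/520
  11/100×21/52 = 231/5200
Sum = 263/2600

P(defect) = 263/2600 ≈ 10.12%


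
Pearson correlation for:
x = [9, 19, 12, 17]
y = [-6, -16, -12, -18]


n=4, Σx=57, Σy=-52, Σxy=-808, Σx²=875, Σy²=760
r = (4×(-808) - 57×(-52))/√((4×875 - 57²)(4×760 - (-52)²))
= -268/√(251×336) = -268/√84336 ≈ -268/290.4066 ≈ -0.9228

r ≈ -0.9228


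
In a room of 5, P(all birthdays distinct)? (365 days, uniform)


P(all different) = Π(365-i)/365 for i=0..4
= (365/365)×(364/365)×...×(361/365)
= 0.972864

P ≈ 0.9729 ≈ 97.29%


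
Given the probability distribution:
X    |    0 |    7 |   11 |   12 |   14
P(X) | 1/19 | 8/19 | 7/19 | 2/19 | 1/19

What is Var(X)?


E[X] = 9
E[X²] = 1723/19
Var(X) = E[X²] - (E[X])² = 1723/19 - 81 = 184/19

Var(X) = 184/19 ≈ 9.6842


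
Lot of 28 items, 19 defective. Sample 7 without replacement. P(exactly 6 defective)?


Hypergeometric: C(19,6)×C(9,1)/C(28,7)
= 27132×9/1184040 = 6783/32890

P(X=6) = 6783/32890 ≈ 20.62%


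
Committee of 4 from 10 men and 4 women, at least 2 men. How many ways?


Count by #men:
  2M,2W: C(10,2)×C(4,2)=270
  3M,1W: C(10,3)×C(4,1)=480
  4M,0W: C(10,4)×C(4,0)=210
Total = 960

960


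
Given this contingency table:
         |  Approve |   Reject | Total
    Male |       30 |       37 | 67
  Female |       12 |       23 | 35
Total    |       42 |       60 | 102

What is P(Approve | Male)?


P(Approve | Male) = 30/(30+37) = 30/67

P(Approve|Male) = 30/67 ≈ 44.78%


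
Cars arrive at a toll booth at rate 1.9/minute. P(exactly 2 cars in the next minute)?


Poisson(λ=1.9): P(X=2) = e^(-λ)×λ^k/k!
= e^(-1.9) × 1.9^2 / 2!
≈ 0.1495686192 × 3.61 / 2 ≈ 0.269971

P(X=2) ≈ 0.269971 ≈ 27.00%


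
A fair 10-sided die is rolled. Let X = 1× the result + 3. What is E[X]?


E[die] = (1+10)/2 = 11/2
E[X] = 1×11/2 + 3 = 17/2

E[X] = 17/2


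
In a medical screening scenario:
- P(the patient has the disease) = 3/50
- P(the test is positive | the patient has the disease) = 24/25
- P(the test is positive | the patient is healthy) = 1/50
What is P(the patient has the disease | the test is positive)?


Using Bayes' theorem:
P(A|B) = P(B|A)·P(A) / P(B)

P(the test is positive) = 24/25 × 3/50 + 1/50 × 47/50
= 36/625 + 47/2500 = 191/2500

P(the patient has the disease|the test is positive) = (36/625) / (191/2500) = 144/191

P(the patient has the disease|the test is positive) = 144/191 ≈ 75.39%


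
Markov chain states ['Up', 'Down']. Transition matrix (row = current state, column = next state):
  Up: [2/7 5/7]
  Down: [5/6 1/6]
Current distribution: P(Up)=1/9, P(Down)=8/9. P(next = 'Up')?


P(next=Up) = Σᵢ P(now=i)×P(i→Up)
= 1/9×2/7 + 8/9×5/6
= 2/63 + 20/27 = 146/189

P = 146/189 ≈ 0.7725


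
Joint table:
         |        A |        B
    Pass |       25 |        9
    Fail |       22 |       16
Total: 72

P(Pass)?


P(Pass) = (25+9)/72 = 34/72 = 17/36

P(Pass) = 17/36 ≈ 47.22%


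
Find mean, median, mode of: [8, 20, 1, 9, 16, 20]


Sorted: [1, 8, 9, 16, 20, 20]
Mean = 74/6 = 37/3
Median = 25/2
Freq: {8: 1, 20: 2, 1: 1, 9: 1, 16: 1}
Mode: [20]

Mean=37/3, Median=25/2, Mode=20


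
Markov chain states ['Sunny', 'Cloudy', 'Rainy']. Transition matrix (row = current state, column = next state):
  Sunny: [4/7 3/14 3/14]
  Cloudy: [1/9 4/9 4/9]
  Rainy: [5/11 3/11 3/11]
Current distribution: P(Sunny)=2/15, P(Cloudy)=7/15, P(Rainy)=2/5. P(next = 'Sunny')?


P(next=Sunny) = Σᵢ P(now=i)×P(i→Sunny)
= 2/15×4/7 + 7/15×1/9 + 2/5×5/11
= 8/105 + 7/135 + 2/11 = 3221/10395

P = 3221/10395 ≈ 0.3099


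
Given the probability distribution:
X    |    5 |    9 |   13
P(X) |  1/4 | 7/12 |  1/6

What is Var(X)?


E[X] = 26/3
E[X²] = 245/3
Var(X) = E[X²] - (E[X])² = 245/3 - 676/9 = 59/9

Var(X) = 59/9 ≈ 6.5556


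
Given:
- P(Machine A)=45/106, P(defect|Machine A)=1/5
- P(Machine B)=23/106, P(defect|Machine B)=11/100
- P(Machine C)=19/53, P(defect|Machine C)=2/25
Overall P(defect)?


P(B) = Σ P(B|Aᵢ)×P(Aᵢ)
  1/5×45/106 = 9/106
  11/100×23/106 = 253/10600
  2/25×19/53 = 38/1325
Sum = 1457/10600

P(defect) = 1457/10600 ≈ 13.75%


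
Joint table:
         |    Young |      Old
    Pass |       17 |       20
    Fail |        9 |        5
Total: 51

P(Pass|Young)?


P(Pass|Young) = 17/(17+9) = 17/26

P = 17/26 ≈ 65.38%


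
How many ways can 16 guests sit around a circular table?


Circular arrangements of 16 distinct objects: fix one position to break rotational symmetry.
(n-1)! = 15! = 1307674368000

1307674368000


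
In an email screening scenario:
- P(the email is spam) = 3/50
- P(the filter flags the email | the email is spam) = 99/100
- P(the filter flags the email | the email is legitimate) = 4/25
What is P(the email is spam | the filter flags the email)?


Using Bayes' theorem:
P(A|B) = P(B|A)·P(A) / P(B)

P(the filter flags the email) = 99/100 × 3/50 + 4/25 × 47/50
= 297/5000 + 94/625 = 1049/5000

P(the email is spam|the filter flags the email) = (297/5000) / (1049/5000) = 297/1049

P(the email is spam|the filter flags the email) = 297/1049 ≈ 28.31%


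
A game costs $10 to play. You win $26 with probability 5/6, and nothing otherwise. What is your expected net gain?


E[gain] = (26-10)×5/6 + (-10)×1/6
= 40/3 - 5/3 = 35/3

Expected net gain = $35/3 ≈ $11.67


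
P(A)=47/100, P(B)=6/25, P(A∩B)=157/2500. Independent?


P(A)×P(B) = 141/1250
P(A∩B) = 157/2500
Not equal → NOT independent

No, not independent


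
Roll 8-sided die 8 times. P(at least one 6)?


P(no 6)^8 = (7/8)^8 = 5764801/16777216
P(≥1) = 1 - 5764801/16777216 = 11012415/16777216

P = 11012415/16777216 ≈ 65.64%


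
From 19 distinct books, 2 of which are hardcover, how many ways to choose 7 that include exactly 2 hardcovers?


Choose 2 of the 2 hardcovers and 5 of the other 17 books:
C(2,2)×C(17,5) = 1×6188 = 6188

6188


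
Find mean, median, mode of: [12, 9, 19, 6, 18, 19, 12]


Sorted: [6, 9, 12, 12, 18, 19, 19]
Mean = 95/7
Median = 12
Freq: {12: 2, 9: 1, 19: 2, 6: 1, 18: 1}
Mode: [12, 19]

Mean=95/7, Median=12, Mode=[12, 19]


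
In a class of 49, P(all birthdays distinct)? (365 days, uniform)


P(all different) = Π(365-i)/365 for i=0..48
= (365/365)×(364/365)×...×(317/365)
= 0.034220

P ≈ 0.0342 ≈ 3.42%


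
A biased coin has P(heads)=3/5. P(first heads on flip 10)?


Geometric: P(X=10) = (1-p)^(k-1)×p = (2/5)^9×3/5 = 1536/9765625

P(X=10) = 1536/9765625 ≈ 0.02%


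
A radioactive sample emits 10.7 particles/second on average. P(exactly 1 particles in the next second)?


Poisson(λ=10.7): P(X=1) = e^(-λ)×λ^k/k!
= e^(-10.7) × 10.7^1 / 1!
≈ 2.254493791e-05 × 10.7 / 1 ≈ 0.000241

P(X=1) ≈ 0.000241 ≈ 0.02%


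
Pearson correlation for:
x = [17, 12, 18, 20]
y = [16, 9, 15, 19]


n=4, Σx=67, Σy=59, Σxy=1030, Σx²=1157, Σy²=923
r = (4×1030 - 67×59)/√((4×1157 - 67²)(4×923 - 59²))
= 167/√(139×211) = 167/√29329 ≈ 167/171.2571 ≈ 0.9751

r ≈ 0.9751


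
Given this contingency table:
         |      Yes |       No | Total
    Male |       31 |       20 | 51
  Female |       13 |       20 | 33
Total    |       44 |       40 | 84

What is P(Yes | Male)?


P(Yes | Male) = 31/(31+20) = 31/51

P(Yes|Male) = 31/51 ≈ 60.78%


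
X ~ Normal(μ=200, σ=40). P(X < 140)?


z = (140-200)/40 = -1.5
P(Z < -1.5) = 0.0668

P(X < 140) ≈ 0.0668


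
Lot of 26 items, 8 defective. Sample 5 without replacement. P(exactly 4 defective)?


Hypergeometric: C(8,4)×C(18,1)/C(26,5)
= 70×18/65780 = 63/3289

P(X=4) = 63/3289 ≈ 1.92%


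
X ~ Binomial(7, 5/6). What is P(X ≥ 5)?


P(X ≥ 5) = Σ P(X=i) for i=5..7
P(X=5) = 21875/93312
P(X=6) = 109375/279936
P(X=7) = 78125/279936
Sum = 3125/3456

P(X ≥ 5) = 3125/3456 ≈ 90.42%


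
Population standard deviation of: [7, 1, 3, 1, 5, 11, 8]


Mean = 36/7
  (7-36/7)²=169/49
  (1-36/7)²=841/49
  (3-36/7)²=225/49
  (1-36/7)²=841/49
  (5-36/7)²=1/49
  (11-36/7)²=1681/49
  (8-36/7)²=400/49
Σ(x-μ)² = 594/7
σ² = (594/7)/7 = 594/49

σ = √(594/49) ≈ 3.4817


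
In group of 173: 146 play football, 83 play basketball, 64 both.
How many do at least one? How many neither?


|A∪B| = 146+83-64 = 165
Neither = 173-165 = 8

At least one: 165; Neither: 8


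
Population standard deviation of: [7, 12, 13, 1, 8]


Mean = 41/5
  (7-41/5)²=36/25
  (12-41/5)²=361/25
  (13-41/5)²=576/25
  (1-41/5)²=1296/25
  (8-41/5)²=1/25
Σ(x-μ)² = 454/5
σ² = (454/5)/5 = 454/25

σ = √(454/25) ≈ 4.2615


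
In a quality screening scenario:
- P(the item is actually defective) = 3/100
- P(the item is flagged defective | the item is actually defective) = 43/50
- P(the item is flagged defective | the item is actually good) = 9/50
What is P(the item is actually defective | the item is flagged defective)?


Using Bayes' theorem:
P(A|B) = P(B|A)·P(A) / P(B)

P(the item is flagged defective) = 43/50 × 3/100 + 9/50 × 97/100
= 129/5000 + 873/5000 = 501/2500

P(the item is actually defective|the item is flagged defective) = (129/5000) / (501/2500) = 43/334

P(the item is actually defective|the item is flagged defective) = 43/334 ≈ 12.87%


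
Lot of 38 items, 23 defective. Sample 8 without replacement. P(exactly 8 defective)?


Hypergeometric: C(23,8)×C(15,0)/C(38,8)
= 490314×1/48903492 = 23/2294

P(X=8) = 23/2294 ≈ 1.00%


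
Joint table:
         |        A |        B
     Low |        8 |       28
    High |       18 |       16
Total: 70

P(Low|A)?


P(Low|A) = 8/(8+18) = 8/26 = 4/13

P = 4/13 ≈ 30.77%


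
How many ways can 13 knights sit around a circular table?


Circular arrangements of 13 distinct objects: fix one position to break rotational symmetry.
(n-1)! = 12! = 479001600

479001600


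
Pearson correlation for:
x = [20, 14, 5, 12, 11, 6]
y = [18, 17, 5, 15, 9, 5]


n=6, Σx=68, Σy=69, Σxy=932, Σx²=922, Σy²=969
r = (6×932 - 68×69)/√((6×922 - 68²)(6×969 - 69²))
= 900/√(908×1053) = 900/√956124 ≈ 900/977.8159 ≈ 0.9204

r ≈ 0.9204


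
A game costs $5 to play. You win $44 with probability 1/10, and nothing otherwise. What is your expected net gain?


E[gain] = (44-5)×1/10 + (-5)×9/10
= 39/10 - 9/2 = -3/5

Expected net gain = $-3/5 ≈ $-0.60


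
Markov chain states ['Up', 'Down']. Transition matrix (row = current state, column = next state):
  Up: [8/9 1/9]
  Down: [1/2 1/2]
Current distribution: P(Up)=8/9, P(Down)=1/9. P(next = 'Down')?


P(next=Down) = Σᵢ P(now=i)×P(i→Down)
= 8/9×1/9 + 1/9×1/2
= 8/81 + 1/18 = 25/162

P = 25/162 ≈ 0.1543


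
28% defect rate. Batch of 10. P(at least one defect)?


P(all good) = (18/25)^10 = 3570467226624/95367431640625
P(≥1 defect) = 91796964414001/95367431640625

P = 91796964414001/95367431640625 ≈ 96.26%


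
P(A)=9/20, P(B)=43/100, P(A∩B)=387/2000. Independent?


P(A)×P(B) = 387/2000
P(A∩B) = 387/2000
Equal ✓ → Independent

Yes, independent


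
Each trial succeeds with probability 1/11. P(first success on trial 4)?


Geometric: P(X=4) = (1-p)^(k-1)×p = (10/11)^3×1/11 = 1000/14641

P(X=4) = 1000/14641 ≈ 6.83%


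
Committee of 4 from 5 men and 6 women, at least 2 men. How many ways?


Count by #men:
  2M,2W: C(5,2)×C(6,2)=150
  3M,1W: C(5,3)×C(6,1)=60
  4M,0W: C(5,4)×C(6,0)=5
Total = 215

215


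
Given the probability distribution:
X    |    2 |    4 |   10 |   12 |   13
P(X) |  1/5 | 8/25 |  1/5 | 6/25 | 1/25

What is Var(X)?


E[X] = 177/25
E[X²] = 1681/25
Var(X) = E[X²] - (E[X])² = 1681/25 - 31329/625 = 10696/625

Var(X) = 10696/625 ≈ 17.1136


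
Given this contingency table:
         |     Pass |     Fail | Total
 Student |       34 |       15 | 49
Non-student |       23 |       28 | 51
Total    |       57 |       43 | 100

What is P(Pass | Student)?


P(Pass | Student) = 34/(34+15) = 34/49

P(Pass|Student) = 34/49 ≈ 69.39%


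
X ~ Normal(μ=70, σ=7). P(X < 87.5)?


z = (87.5-70)/7 = 2.5
P(Z < 2.5) = 0.9938

P(X < 87.5) ≈ 0.9938


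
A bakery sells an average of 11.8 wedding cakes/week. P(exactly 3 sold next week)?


Poisson(λ=11.8): P(X=3) = e^(-λ)×λ^k/k!
= e^(-11.8) × 11.8^3 / 3!
≈ 7.504557915e-06 × 1643.032 / 6 ≈ 0.002055

P(X=3) ≈ 0.002055 ≈ 0.21%


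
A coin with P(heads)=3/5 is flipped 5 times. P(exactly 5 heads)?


Binomial: P(X=5) = C(5,5)×p^5×(1-p)^0
= 1 × 243/3125 × 1 = 243/3125

P(X=5) = 243/3125 ≈ 7.78%


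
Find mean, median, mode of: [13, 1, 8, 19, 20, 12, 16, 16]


Sorted: [1, 8, 12, 13, 16, 16, 19, 20]
Mean = 105/8
Median = 29/2
Freq: {13: 1, 1: 1, 8: 1, 19: 1, 20: 1, 12: 1, 16: 2}
Mode: [16]

Mean=105/8, Median=29/2, Mode=16


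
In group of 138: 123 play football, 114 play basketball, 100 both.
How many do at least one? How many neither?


|A∪B| = 123+114-100 = 137
Neither = 138-137 = 1

At least one: 137; Neither: 1


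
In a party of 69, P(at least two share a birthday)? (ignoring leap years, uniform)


P(all different) = Π(365-i)/365 for i=0..68
= 0.001036
P(match) = 1 - 0.001036 = 0.998964

P ≈ 0.9990 ≈ 99.90%


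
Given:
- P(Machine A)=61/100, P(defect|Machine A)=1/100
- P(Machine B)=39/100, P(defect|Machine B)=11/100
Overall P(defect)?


P(B) = Σ P(B|Aᵢ)×P(Aᵢ)
  1/100×61/100 = 61/10000
  11/100×39/100 = 429/10000
Sum = 49/1000

P(defect) = 49/1000 ≈ 4.90%


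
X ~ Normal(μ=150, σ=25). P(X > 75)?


z = (75-150)/25 = -3.0
P(X > 75) = 1 - P(Z ≤ -3.0) = 1 - 0.0013 = 0.9987

P(X > 75) ≈ 0.9987


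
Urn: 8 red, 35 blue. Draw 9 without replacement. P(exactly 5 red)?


Hypergeometric: C(8,5)×C(35,4)/C(43,9)
= 56×52360/563921995 = 83776/16112057

P(X=5) = 83776/16112057 ≈ 0.52%


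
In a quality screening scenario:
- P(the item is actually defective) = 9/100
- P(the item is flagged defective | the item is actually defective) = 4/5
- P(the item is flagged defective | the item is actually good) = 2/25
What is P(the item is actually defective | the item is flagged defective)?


Using Bayes' theorem:
P(A|B) = P(B|A)·P(A) / P(B)

P(the item is flagged defective) = 4/5 × 9/100 + 2/25 × 91/100
= 9/125 + 91/1250 = 181/1250

P(the item is actually defective|the item is flagged defective) = (9/125) / (181/1250) = 90/181

P(the item is actually defective|the item is flagged defective) = 90/181 ≈ 49.72%


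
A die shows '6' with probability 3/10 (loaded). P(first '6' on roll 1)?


Geometric: P(X=1) = (1-p)^(k-1)×p = (7/10)^0×3/10 = 3/10

P(X=1) = 3/10 ≈ 30.00%


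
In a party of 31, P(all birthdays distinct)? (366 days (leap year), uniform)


P(all different) = Π(366-i)/366 for i=0..30
= (366/366)×(365/366)×...×(336/366)
= 0.270541

P ≈ 0.2705 ≈ 27.05%


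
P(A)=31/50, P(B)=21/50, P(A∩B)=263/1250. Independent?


P(A)×P(B) = 651/2500
P(A∩B) = 263/1250
Not equal → NOT independent

No, not independent


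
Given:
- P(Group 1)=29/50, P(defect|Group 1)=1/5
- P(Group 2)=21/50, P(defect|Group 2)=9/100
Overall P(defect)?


P(B) = Σ P(B|Aᵢ)×P(Aᵢ)
  1/5×29/50 = 29/250
  9/100×21/50 = 189/5000
Sum = 769/5000

P(defect) = 769/5000 ≈ 15.38%


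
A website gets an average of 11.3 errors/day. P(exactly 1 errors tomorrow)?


Poisson(λ=11.3): P(X=1) = e^(-λ)×λ^k/k!
= e^(-11.3) × 11.3^1 / 1!
≈ 1.237292426e-05 × 11.3 / 1 ≈ 0.000140

P(X=1) ≈ 0.000140 ≈ 0.01%


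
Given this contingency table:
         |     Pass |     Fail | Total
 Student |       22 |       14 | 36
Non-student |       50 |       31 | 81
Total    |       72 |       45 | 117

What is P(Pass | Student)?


P(Pass | Student) = 22/(22+14) = 22/36 = 11/18

P(Pass|Student) = 11/18 ≈ 61.11%


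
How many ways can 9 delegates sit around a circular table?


Circular arrangements of 9 distinct objects: fix one position to break rotational symmetry.
(n-1)! = 8! = 40320

40320


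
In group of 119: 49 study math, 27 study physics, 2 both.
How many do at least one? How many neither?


|A∪B| = 49+27-2 = 74
Neither = 119-74 = 45

At least one: 74; Neither: 45


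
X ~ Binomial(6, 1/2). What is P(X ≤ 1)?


P(X ≤ 1) = Σ P(X=i) for i=0..1
P(X=0) = 1/64
P(X=1) = 3/32
Sum = 7/64

P(X ≤ 1) = 7/64 ≈ 10.94%


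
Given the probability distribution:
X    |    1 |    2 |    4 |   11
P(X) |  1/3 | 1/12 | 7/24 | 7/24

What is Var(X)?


E[X] = 39/8
E[X²] = 325/8
Var(X) = E[X²] - (E[X])² = 325/8 - 1521/64 = 1079/64

Var(X) = 1079/64 ≈ 16.8594
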